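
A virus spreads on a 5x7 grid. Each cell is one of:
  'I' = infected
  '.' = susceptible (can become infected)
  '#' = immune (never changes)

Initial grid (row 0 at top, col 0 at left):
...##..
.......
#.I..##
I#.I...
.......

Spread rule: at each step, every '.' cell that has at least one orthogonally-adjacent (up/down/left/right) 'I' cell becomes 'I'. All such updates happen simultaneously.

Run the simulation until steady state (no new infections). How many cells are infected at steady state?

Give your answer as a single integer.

Step 0 (initial): 3 infected
Step 1: +7 new -> 10 infected
Step 2: +8 new -> 18 infected
Step 3: +5 new -> 23 infected
Step 4: +3 new -> 26 infected
Step 5: +2 new -> 28 infected
Step 6: +1 new -> 29 infected
Step 7: +0 new -> 29 infected

Answer: 29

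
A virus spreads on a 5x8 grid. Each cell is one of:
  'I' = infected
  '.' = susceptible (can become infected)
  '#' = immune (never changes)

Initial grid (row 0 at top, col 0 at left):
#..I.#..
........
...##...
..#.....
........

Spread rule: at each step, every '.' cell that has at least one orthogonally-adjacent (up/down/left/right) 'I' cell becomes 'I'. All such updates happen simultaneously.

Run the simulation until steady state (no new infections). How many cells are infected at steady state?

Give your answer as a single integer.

Step 0 (initial): 1 infected
Step 1: +3 new -> 4 infected
Step 2: +3 new -> 7 infected
Step 3: +3 new -> 10 infected
Step 4: +4 new -> 14 infected
Step 5: +6 new -> 20 infected
Step 6: +7 new -> 27 infected
Step 7: +6 new -> 33 infected
Step 8: +2 new -> 35 infected
Step 9: +0 new -> 35 infected

Answer: 35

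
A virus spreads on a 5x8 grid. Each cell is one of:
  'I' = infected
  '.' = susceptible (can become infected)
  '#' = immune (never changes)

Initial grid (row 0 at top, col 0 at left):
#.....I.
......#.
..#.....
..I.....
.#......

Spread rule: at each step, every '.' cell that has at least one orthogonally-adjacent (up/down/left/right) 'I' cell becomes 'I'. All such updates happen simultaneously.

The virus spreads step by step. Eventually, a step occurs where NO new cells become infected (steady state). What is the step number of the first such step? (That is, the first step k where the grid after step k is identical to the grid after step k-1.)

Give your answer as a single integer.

Answer: 6

Derivation:
Step 0 (initial): 2 infected
Step 1: +5 new -> 7 infected
Step 2: +8 new -> 15 infected
Step 3: +11 new -> 26 infected
Step 4: +8 new -> 34 infected
Step 5: +2 new -> 36 infected
Step 6: +0 new -> 36 infected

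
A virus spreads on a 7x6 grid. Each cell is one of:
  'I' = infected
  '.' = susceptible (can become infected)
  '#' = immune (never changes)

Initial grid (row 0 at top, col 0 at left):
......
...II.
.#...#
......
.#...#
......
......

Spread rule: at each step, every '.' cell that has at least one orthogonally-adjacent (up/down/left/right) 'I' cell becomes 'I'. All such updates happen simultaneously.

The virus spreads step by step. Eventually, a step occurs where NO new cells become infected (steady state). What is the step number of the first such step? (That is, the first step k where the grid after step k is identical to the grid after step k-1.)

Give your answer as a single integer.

Step 0 (initial): 2 infected
Step 1: +6 new -> 8 infected
Step 2: +6 new -> 14 infected
Step 3: +6 new -> 20 infected
Step 4: +6 new -> 26 infected
Step 5: +5 new -> 31 infected
Step 6: +4 new -> 35 infected
Step 7: +2 new -> 37 infected
Step 8: +1 new -> 38 infected
Step 9: +0 new -> 38 infected

Answer: 9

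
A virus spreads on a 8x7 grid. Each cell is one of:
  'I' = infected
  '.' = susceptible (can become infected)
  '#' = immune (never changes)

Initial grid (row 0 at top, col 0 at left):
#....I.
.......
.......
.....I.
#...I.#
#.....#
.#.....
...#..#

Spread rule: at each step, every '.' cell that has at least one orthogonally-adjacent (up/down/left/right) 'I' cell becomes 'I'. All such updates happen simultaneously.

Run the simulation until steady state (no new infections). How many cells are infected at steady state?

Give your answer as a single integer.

Answer: 48

Derivation:
Step 0 (initial): 3 infected
Step 1: +9 new -> 12 infected
Step 2: +10 new -> 22 infected
Step 3: +9 new -> 31 infected
Step 4: +8 new -> 39 infected
Step 5: +4 new -> 43 infected
Step 6: +3 new -> 46 infected
Step 7: +1 new -> 47 infected
Step 8: +1 new -> 48 infected
Step 9: +0 new -> 48 infected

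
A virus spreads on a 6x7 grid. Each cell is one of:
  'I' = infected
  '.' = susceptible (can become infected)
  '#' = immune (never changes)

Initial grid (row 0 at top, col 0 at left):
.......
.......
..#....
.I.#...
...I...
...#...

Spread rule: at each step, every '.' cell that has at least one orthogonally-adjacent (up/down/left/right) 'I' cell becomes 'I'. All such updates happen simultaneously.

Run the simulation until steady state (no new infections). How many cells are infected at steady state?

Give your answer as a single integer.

Step 0 (initial): 2 infected
Step 1: +6 new -> 8 infected
Step 2: +8 new -> 16 infected
Step 3: +8 new -> 24 infected
Step 4: +8 new -> 32 infected
Step 5: +4 new -> 36 infected
Step 6: +2 new -> 38 infected
Step 7: +1 new -> 39 infected
Step 8: +0 new -> 39 infected

Answer: 39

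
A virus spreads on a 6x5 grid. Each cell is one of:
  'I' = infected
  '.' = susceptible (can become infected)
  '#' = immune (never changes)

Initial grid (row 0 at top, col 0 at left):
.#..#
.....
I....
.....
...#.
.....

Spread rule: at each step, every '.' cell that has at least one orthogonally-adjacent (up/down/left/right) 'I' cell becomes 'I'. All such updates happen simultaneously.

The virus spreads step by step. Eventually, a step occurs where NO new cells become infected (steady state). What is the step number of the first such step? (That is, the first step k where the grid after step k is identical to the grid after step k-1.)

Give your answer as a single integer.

Answer: 8

Derivation:
Step 0 (initial): 1 infected
Step 1: +3 new -> 4 infected
Step 2: +5 new -> 9 infected
Step 3: +5 new -> 14 infected
Step 4: +6 new -> 20 infected
Step 5: +4 new -> 24 infected
Step 6: +2 new -> 26 infected
Step 7: +1 new -> 27 infected
Step 8: +0 new -> 27 infected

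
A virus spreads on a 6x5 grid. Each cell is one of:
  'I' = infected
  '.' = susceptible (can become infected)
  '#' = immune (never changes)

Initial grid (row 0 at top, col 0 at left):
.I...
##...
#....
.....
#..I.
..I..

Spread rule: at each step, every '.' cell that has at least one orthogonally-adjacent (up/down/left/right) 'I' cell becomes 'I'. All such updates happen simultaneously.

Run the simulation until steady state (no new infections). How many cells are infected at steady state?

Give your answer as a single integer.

Answer: 26

Derivation:
Step 0 (initial): 3 infected
Step 1: +7 new -> 10 infected
Step 2: +8 new -> 18 infected
Step 3: +5 new -> 23 infected
Step 4: +3 new -> 26 infected
Step 5: +0 new -> 26 infected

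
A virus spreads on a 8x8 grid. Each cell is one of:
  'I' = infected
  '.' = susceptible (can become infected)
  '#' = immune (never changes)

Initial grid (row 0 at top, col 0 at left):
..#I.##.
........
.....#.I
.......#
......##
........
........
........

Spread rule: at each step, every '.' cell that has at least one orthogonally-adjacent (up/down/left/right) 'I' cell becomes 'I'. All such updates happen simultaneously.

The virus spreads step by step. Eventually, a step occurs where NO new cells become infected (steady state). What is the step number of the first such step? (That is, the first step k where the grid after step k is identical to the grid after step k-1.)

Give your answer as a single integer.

Answer: 11

Derivation:
Step 0 (initial): 2 infected
Step 1: +4 new -> 6 infected
Step 2: +6 new -> 12 infected
Step 3: +6 new -> 18 infected
Step 4: +7 new -> 25 infected
Step 5: +7 new -> 32 infected
Step 6: +7 new -> 39 infected
Step 7: +8 new -> 47 infected
Step 8: +6 new -> 53 infected
Step 9: +3 new -> 56 infected
Step 10: +1 new -> 57 infected
Step 11: +0 new -> 57 infected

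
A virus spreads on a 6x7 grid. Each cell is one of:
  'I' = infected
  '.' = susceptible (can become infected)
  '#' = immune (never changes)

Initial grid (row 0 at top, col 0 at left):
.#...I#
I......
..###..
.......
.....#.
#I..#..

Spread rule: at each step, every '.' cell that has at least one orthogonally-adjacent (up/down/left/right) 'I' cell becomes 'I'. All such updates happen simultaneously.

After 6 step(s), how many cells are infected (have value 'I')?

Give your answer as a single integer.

Answer: 33

Derivation:
Step 0 (initial): 3 infected
Step 1: +7 new -> 10 infected
Step 2: +11 new -> 21 infected
Step 3: +6 new -> 27 infected
Step 4: +4 new -> 31 infected
Step 5: +1 new -> 32 infected
Step 6: +1 new -> 33 infected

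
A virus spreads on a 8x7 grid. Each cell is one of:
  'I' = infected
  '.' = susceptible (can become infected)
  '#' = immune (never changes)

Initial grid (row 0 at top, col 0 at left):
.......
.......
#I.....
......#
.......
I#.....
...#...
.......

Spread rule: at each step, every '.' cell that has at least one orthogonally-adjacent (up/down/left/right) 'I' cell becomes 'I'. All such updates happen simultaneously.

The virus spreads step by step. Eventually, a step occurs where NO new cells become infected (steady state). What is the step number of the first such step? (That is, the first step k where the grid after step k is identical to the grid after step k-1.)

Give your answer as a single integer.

Answer: 10

Derivation:
Step 0 (initial): 2 infected
Step 1: +5 new -> 7 infected
Step 2: +9 new -> 16 infected
Step 3: +8 new -> 24 infected
Step 4: +7 new -> 31 infected
Step 5: +7 new -> 38 infected
Step 6: +5 new -> 43 infected
Step 7: +5 new -> 48 infected
Step 8: +3 new -> 51 infected
Step 9: +1 new -> 52 infected
Step 10: +0 new -> 52 infected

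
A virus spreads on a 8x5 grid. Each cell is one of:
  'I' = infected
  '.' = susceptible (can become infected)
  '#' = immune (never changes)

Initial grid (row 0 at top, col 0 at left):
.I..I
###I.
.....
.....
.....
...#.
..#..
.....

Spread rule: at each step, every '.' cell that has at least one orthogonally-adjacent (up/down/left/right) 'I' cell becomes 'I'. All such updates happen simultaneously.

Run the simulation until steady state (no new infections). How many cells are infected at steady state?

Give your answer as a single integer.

Step 0 (initial): 3 infected
Step 1: +5 new -> 8 infected
Step 2: +3 new -> 11 infected
Step 3: +4 new -> 15 infected
Step 4: +4 new -> 19 infected
Step 5: +4 new -> 23 infected
Step 6: +3 new -> 26 infected
Step 7: +4 new -> 30 infected
Step 8: +3 new -> 33 infected
Step 9: +2 new -> 35 infected
Step 10: +0 new -> 35 infected

Answer: 35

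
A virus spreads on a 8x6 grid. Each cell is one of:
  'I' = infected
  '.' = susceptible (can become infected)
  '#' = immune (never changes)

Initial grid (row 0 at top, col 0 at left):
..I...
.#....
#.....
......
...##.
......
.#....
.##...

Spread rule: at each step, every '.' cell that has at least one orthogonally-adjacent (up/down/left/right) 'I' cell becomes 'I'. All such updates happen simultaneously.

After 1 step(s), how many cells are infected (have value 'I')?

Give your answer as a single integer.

Answer: 4

Derivation:
Step 0 (initial): 1 infected
Step 1: +3 new -> 4 infected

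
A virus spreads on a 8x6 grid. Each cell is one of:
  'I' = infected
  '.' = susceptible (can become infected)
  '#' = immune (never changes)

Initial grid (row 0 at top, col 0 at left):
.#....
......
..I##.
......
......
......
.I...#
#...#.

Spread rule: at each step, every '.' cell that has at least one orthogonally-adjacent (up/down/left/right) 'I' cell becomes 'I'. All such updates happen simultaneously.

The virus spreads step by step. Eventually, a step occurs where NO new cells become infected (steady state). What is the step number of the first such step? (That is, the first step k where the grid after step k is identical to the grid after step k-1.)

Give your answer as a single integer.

Step 0 (initial): 2 infected
Step 1: +7 new -> 9 infected
Step 2: +12 new -> 21 infected
Step 3: +10 new -> 31 infected
Step 4: +6 new -> 37 infected
Step 5: +4 new -> 41 infected
Step 6: +0 new -> 41 infected

Answer: 6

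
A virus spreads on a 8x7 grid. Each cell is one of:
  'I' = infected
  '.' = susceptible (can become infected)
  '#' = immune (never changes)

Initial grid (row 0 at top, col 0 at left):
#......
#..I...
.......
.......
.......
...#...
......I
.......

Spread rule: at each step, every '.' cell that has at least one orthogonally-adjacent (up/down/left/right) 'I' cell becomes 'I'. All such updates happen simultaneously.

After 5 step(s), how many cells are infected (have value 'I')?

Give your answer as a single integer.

Step 0 (initial): 2 infected
Step 1: +7 new -> 9 infected
Step 2: +11 new -> 20 infected
Step 3: +13 new -> 33 infected
Step 4: +9 new -> 42 infected
Step 5: +5 new -> 47 infected

Answer: 47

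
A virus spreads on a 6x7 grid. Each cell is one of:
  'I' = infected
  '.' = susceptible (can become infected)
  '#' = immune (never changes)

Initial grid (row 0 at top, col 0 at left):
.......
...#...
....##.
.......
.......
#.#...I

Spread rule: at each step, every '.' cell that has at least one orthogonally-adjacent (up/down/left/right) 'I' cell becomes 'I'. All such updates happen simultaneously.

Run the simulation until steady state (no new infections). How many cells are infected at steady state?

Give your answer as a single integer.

Step 0 (initial): 1 infected
Step 1: +2 new -> 3 infected
Step 2: +3 new -> 6 infected
Step 3: +4 new -> 10 infected
Step 4: +3 new -> 13 infected
Step 5: +4 new -> 17 infected
Step 6: +5 new -> 22 infected
Step 7: +5 new -> 27 infected
Step 8: +4 new -> 31 infected
Step 9: +3 new -> 34 infected
Step 10: +2 new -> 36 infected
Step 11: +1 new -> 37 infected
Step 12: +0 new -> 37 infected

Answer: 37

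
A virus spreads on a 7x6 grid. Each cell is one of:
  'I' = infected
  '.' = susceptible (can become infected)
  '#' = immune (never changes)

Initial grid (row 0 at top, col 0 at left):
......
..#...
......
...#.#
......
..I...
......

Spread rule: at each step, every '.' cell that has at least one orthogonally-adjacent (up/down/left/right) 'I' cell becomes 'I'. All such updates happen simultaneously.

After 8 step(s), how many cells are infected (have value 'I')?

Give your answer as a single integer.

Answer: 39

Derivation:
Step 0 (initial): 1 infected
Step 1: +4 new -> 5 infected
Step 2: +7 new -> 12 infected
Step 3: +7 new -> 19 infected
Step 4: +6 new -> 25 infected
Step 5: +4 new -> 29 infected
Step 6: +5 new -> 34 infected
Step 7: +4 new -> 38 infected
Step 8: +1 new -> 39 infected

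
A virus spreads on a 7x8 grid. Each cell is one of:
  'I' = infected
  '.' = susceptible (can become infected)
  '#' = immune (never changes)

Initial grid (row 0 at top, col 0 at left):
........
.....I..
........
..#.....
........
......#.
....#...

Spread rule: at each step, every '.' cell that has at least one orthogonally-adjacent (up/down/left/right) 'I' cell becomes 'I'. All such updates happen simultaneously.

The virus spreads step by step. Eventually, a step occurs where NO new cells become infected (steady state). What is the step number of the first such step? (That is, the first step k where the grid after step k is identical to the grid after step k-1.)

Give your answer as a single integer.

Answer: 11

Derivation:
Step 0 (initial): 1 infected
Step 1: +4 new -> 5 infected
Step 2: +7 new -> 12 infected
Step 3: +8 new -> 20 infected
Step 4: +8 new -> 28 infected
Step 5: +7 new -> 35 infected
Step 6: +7 new -> 42 infected
Step 7: +5 new -> 47 infected
Step 8: +3 new -> 50 infected
Step 9: +2 new -> 52 infected
Step 10: +1 new -> 53 infected
Step 11: +0 new -> 53 infected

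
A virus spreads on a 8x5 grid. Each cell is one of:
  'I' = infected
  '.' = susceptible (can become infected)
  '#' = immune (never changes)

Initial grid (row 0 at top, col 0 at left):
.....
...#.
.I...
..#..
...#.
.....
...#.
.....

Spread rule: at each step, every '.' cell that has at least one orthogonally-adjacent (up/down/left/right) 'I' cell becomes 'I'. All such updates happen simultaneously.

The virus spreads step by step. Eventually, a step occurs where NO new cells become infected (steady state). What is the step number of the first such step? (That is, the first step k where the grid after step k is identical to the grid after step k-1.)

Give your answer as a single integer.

Step 0 (initial): 1 infected
Step 1: +4 new -> 5 infected
Step 2: +6 new -> 11 infected
Step 3: +7 new -> 18 infected
Step 4: +6 new -> 24 infected
Step 5: +6 new -> 30 infected
Step 6: +3 new -> 33 infected
Step 7: +2 new -> 35 infected
Step 8: +1 new -> 36 infected
Step 9: +0 new -> 36 infected

Answer: 9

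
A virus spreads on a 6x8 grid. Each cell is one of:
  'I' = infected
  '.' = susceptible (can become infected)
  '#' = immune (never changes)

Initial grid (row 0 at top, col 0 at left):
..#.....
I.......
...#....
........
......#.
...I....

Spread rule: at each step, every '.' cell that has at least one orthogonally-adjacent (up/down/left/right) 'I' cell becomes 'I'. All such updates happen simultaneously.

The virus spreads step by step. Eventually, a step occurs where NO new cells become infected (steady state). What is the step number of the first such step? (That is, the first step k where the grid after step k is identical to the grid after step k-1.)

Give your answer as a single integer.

Answer: 9

Derivation:
Step 0 (initial): 2 infected
Step 1: +6 new -> 8 infected
Step 2: +9 new -> 17 infected
Step 3: +10 new -> 27 infected
Step 4: +5 new -> 32 infected
Step 5: +5 new -> 37 infected
Step 6: +4 new -> 41 infected
Step 7: +3 new -> 44 infected
Step 8: +1 new -> 45 infected
Step 9: +0 new -> 45 infected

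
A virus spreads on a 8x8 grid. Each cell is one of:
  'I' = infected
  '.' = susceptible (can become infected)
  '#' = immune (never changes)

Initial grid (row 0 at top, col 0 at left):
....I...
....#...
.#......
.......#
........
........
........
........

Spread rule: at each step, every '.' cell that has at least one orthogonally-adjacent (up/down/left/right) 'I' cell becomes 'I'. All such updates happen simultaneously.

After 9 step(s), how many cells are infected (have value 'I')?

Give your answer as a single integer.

Answer: 57

Derivation:
Step 0 (initial): 1 infected
Step 1: +2 new -> 3 infected
Step 2: +4 new -> 7 infected
Step 3: +6 new -> 13 infected
Step 4: +8 new -> 21 infected
Step 5: +7 new -> 28 infected
Step 6: +7 new -> 35 infected
Step 7: +8 new -> 43 infected
Step 8: +8 new -> 51 infected
Step 9: +6 new -> 57 infected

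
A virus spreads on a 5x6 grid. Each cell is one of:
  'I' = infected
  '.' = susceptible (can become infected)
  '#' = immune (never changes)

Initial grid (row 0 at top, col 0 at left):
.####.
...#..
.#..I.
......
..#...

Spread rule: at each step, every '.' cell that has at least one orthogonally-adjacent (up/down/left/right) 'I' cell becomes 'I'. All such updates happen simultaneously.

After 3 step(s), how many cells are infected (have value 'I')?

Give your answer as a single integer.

Step 0 (initial): 1 infected
Step 1: +4 new -> 5 infected
Step 2: +5 new -> 10 infected
Step 3: +5 new -> 15 infected

Answer: 15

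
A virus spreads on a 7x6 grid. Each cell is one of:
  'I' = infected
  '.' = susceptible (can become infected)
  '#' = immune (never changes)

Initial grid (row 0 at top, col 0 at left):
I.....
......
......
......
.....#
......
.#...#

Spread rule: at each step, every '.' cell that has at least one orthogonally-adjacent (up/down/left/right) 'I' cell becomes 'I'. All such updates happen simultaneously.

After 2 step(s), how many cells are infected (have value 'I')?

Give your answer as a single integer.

Step 0 (initial): 1 infected
Step 1: +2 new -> 3 infected
Step 2: +3 new -> 6 infected

Answer: 6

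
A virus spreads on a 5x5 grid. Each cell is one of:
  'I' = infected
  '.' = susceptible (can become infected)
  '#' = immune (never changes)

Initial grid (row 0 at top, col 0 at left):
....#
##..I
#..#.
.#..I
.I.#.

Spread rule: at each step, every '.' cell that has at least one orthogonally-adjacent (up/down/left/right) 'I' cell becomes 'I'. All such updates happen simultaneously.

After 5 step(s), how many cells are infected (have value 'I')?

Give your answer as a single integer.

Answer: 18

Derivation:
Step 0 (initial): 3 infected
Step 1: +6 new -> 9 infected
Step 2: +4 new -> 13 infected
Step 3: +2 new -> 15 infected
Step 4: +2 new -> 17 infected
Step 5: +1 new -> 18 infected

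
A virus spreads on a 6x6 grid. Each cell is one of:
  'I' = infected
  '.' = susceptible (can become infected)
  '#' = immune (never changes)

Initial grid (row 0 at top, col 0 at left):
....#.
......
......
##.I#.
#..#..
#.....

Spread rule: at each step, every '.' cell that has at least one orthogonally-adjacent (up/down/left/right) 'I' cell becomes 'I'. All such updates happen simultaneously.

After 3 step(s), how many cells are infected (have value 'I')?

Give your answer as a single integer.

Step 0 (initial): 1 infected
Step 1: +2 new -> 3 infected
Step 2: +4 new -> 7 infected
Step 3: +7 new -> 14 infected

Answer: 14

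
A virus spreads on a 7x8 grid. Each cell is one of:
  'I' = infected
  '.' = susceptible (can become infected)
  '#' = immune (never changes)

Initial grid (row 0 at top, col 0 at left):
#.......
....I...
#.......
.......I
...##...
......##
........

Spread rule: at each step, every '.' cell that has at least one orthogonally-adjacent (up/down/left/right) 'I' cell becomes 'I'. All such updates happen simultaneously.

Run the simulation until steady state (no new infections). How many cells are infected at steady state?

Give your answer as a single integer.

Answer: 50

Derivation:
Step 0 (initial): 2 infected
Step 1: +7 new -> 9 infected
Step 2: +11 new -> 20 infected
Step 3: +7 new -> 27 infected
Step 4: +5 new -> 32 infected
Step 5: +4 new -> 36 infected
Step 6: +6 new -> 42 infected
Step 7: +5 new -> 47 infected
Step 8: +2 new -> 49 infected
Step 9: +1 new -> 50 infected
Step 10: +0 new -> 50 infected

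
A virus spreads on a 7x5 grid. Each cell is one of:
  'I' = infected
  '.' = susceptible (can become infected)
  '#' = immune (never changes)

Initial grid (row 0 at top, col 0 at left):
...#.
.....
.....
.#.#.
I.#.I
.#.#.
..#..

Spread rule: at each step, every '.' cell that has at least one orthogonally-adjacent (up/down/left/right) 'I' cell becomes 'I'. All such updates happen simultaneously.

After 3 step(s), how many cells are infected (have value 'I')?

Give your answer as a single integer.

Step 0 (initial): 2 infected
Step 1: +6 new -> 8 infected
Step 2: +4 new -> 12 infected
Step 3: +6 new -> 18 infected

Answer: 18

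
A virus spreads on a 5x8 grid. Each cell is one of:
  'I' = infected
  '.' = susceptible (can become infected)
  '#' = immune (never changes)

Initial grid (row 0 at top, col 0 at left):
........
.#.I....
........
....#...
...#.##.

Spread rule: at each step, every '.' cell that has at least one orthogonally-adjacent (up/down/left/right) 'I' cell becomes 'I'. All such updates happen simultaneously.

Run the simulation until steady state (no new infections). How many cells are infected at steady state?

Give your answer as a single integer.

Answer: 34

Derivation:
Step 0 (initial): 1 infected
Step 1: +4 new -> 5 infected
Step 2: +6 new -> 11 infected
Step 3: +6 new -> 17 infected
Step 4: +8 new -> 25 infected
Step 5: +6 new -> 31 infected
Step 6: +2 new -> 33 infected
Step 7: +1 new -> 34 infected
Step 8: +0 new -> 34 infected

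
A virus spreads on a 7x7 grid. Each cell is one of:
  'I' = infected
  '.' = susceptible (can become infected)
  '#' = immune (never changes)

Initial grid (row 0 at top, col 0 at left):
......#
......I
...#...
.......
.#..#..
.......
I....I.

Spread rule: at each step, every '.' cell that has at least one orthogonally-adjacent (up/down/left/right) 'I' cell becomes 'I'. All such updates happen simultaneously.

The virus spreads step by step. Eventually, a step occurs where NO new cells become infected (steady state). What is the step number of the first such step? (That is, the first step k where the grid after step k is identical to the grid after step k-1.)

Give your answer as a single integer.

Answer: 7

Derivation:
Step 0 (initial): 3 infected
Step 1: +7 new -> 10 infected
Step 2: +11 new -> 21 infected
Step 3: +8 new -> 29 infected
Step 4: +7 new -> 36 infected
Step 5: +7 new -> 43 infected
Step 6: +2 new -> 45 infected
Step 7: +0 new -> 45 infected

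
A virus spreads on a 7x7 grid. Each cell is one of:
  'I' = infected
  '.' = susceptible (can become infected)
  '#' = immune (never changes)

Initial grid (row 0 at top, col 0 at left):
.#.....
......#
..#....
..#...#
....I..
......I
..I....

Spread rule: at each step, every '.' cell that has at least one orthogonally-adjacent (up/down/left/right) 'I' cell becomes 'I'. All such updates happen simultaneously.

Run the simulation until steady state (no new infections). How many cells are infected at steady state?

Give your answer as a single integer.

Step 0 (initial): 3 infected
Step 1: +10 new -> 13 infected
Step 2: +9 new -> 22 infected
Step 3: +5 new -> 27 infected
Step 4: +6 new -> 33 infected
Step 5: +5 new -> 38 infected
Step 6: +4 new -> 42 infected
Step 7: +1 new -> 43 infected
Step 8: +1 new -> 44 infected
Step 9: +0 new -> 44 infected

Answer: 44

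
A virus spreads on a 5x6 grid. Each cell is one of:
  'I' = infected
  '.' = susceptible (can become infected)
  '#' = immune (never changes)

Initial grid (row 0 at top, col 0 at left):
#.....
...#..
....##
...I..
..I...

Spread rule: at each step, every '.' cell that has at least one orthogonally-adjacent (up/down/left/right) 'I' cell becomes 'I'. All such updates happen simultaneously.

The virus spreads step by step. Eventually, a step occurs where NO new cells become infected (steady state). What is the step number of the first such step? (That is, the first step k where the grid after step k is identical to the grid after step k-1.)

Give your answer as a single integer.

Step 0 (initial): 2 infected
Step 1: +5 new -> 7 infected
Step 2: +5 new -> 12 infected
Step 3: +4 new -> 16 infected
Step 4: +3 new -> 19 infected
Step 5: +3 new -> 22 infected
Step 6: +1 new -> 23 infected
Step 7: +2 new -> 25 infected
Step 8: +1 new -> 26 infected
Step 9: +0 new -> 26 infected

Answer: 9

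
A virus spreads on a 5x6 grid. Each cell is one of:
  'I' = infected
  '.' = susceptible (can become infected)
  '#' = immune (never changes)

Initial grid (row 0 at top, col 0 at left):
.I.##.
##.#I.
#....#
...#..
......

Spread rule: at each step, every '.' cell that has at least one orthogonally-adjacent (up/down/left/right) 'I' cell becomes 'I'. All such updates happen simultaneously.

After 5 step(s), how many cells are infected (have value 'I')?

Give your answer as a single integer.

Step 0 (initial): 2 infected
Step 1: +4 new -> 6 infected
Step 2: +4 new -> 10 infected
Step 3: +3 new -> 13 infected
Step 4: +4 new -> 17 infected
Step 5: +2 new -> 19 infected

Answer: 19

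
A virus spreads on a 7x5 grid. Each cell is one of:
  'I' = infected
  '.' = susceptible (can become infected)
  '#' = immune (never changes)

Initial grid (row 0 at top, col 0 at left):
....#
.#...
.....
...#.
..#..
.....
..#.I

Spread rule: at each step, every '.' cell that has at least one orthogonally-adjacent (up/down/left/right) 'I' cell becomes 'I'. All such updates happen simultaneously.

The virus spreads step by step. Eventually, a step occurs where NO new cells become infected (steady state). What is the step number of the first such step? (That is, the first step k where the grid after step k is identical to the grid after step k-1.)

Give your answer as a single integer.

Answer: 11

Derivation:
Step 0 (initial): 1 infected
Step 1: +2 new -> 3 infected
Step 2: +2 new -> 5 infected
Step 3: +3 new -> 8 infected
Step 4: +2 new -> 10 infected
Step 5: +5 new -> 15 infected
Step 6: +5 new -> 20 infected
Step 7: +5 new -> 25 infected
Step 8: +2 new -> 27 infected
Step 9: +2 new -> 29 infected
Step 10: +1 new -> 30 infected
Step 11: +0 new -> 30 infected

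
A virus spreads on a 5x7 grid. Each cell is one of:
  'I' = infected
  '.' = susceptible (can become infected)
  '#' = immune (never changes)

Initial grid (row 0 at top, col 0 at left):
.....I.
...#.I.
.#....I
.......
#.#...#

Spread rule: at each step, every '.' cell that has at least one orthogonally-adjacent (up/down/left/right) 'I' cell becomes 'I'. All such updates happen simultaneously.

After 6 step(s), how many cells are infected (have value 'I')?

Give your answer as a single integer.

Step 0 (initial): 3 infected
Step 1: +6 new -> 9 infected
Step 2: +3 new -> 12 infected
Step 3: +4 new -> 16 infected
Step 4: +5 new -> 21 infected
Step 5: +4 new -> 25 infected
Step 6: +2 new -> 27 infected

Answer: 27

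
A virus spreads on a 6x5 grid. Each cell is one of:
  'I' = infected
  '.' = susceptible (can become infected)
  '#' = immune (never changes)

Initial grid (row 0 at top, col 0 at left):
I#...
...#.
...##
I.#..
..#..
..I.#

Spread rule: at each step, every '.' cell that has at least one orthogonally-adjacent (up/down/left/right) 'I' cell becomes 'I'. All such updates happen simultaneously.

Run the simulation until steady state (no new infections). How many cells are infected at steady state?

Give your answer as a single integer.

Step 0 (initial): 3 infected
Step 1: +6 new -> 9 infected
Step 2: +5 new -> 14 infected
Step 3: +4 new -> 18 infected
Step 4: +2 new -> 20 infected
Step 5: +1 new -> 21 infected
Step 6: +1 new -> 22 infected
Step 7: +1 new -> 23 infected
Step 8: +0 new -> 23 infected

Answer: 23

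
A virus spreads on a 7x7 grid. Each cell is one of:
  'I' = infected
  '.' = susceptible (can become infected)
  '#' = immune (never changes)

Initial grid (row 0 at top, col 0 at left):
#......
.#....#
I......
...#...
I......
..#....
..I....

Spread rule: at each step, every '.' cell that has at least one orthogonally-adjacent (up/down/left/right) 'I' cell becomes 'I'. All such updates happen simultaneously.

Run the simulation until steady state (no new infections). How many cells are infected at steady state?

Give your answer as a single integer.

Answer: 44

Derivation:
Step 0 (initial): 3 infected
Step 1: +7 new -> 10 infected
Step 2: +7 new -> 17 infected
Step 3: +6 new -> 23 infected
Step 4: +6 new -> 29 infected
Step 5: +7 new -> 36 infected
Step 6: +5 new -> 41 infected
Step 7: +2 new -> 43 infected
Step 8: +1 new -> 44 infected
Step 9: +0 new -> 44 infected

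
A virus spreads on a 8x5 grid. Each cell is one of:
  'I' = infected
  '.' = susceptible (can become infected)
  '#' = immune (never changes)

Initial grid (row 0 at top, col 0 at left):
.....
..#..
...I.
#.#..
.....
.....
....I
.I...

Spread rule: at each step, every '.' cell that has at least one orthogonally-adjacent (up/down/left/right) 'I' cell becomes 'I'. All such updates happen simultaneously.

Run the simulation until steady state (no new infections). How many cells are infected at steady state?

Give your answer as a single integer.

Answer: 37

Derivation:
Step 0 (initial): 3 infected
Step 1: +10 new -> 13 infected
Step 2: +11 new -> 24 infected
Step 3: +9 new -> 33 infected
Step 4: +3 new -> 36 infected
Step 5: +1 new -> 37 infected
Step 6: +0 new -> 37 infected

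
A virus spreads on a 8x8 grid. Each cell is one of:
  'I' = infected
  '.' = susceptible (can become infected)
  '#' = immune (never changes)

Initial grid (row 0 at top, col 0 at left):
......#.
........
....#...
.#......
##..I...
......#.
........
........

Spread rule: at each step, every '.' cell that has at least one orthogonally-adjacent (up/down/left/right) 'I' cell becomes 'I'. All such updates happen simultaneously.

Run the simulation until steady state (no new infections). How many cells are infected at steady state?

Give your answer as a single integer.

Step 0 (initial): 1 infected
Step 1: +4 new -> 5 infected
Step 2: +7 new -> 12 infected
Step 3: +9 new -> 21 infected
Step 4: +11 new -> 32 infected
Step 5: +12 new -> 44 infected
Step 6: +8 new -> 52 infected
Step 7: +5 new -> 57 infected
Step 8: +1 new -> 58 infected
Step 9: +0 new -> 58 infected

Answer: 58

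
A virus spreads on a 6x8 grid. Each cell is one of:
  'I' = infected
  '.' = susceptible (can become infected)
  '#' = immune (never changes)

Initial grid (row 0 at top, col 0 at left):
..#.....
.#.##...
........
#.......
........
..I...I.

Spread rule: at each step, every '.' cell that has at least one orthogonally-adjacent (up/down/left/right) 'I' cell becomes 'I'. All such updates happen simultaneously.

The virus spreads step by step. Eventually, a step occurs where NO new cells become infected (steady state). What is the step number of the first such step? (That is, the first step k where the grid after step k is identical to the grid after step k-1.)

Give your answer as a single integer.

Step 0 (initial): 2 infected
Step 1: +6 new -> 8 infected
Step 2: +8 new -> 16 infected
Step 3: +8 new -> 24 infected
Step 4: +7 new -> 31 infected
Step 5: +5 new -> 36 infected
Step 6: +3 new -> 39 infected
Step 7: +2 new -> 41 infected
Step 8: +2 new -> 43 infected
Step 9: +0 new -> 43 infected

Answer: 9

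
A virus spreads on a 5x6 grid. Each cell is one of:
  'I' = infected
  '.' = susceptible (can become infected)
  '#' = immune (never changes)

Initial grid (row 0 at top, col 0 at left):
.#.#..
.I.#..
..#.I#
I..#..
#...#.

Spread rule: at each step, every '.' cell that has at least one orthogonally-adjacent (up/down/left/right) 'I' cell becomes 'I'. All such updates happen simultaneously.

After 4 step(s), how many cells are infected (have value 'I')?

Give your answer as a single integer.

Step 0 (initial): 3 infected
Step 1: +8 new -> 11 infected
Step 2: +7 new -> 18 infected
Step 3: +3 new -> 21 infected
Step 4: +1 new -> 22 infected

Answer: 22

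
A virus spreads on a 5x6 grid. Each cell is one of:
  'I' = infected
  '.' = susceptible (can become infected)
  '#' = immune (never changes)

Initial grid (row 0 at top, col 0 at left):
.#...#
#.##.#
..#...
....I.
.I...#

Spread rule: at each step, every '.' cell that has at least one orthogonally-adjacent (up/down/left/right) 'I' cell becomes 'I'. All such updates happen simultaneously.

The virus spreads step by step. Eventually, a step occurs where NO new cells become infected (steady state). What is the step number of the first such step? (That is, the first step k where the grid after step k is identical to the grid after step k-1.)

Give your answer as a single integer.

Answer: 6

Derivation:
Step 0 (initial): 2 infected
Step 1: +7 new -> 9 infected
Step 2: +7 new -> 16 infected
Step 3: +3 new -> 19 infected
Step 4: +1 new -> 20 infected
Step 5: +1 new -> 21 infected
Step 6: +0 new -> 21 infected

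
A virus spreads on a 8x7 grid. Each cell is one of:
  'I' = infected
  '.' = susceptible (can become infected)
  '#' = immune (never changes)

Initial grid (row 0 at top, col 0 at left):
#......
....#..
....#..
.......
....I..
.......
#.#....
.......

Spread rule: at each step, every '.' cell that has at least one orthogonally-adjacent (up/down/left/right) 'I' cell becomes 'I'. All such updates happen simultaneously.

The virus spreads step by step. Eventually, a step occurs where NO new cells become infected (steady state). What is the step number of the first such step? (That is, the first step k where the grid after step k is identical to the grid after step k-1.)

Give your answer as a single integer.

Step 0 (initial): 1 infected
Step 1: +4 new -> 5 infected
Step 2: +7 new -> 12 infected
Step 3: +10 new -> 22 infected
Step 4: +10 new -> 32 infected
Step 5: +10 new -> 42 infected
Step 6: +6 new -> 48 infected
Step 7: +3 new -> 51 infected
Step 8: +0 new -> 51 infected

Answer: 8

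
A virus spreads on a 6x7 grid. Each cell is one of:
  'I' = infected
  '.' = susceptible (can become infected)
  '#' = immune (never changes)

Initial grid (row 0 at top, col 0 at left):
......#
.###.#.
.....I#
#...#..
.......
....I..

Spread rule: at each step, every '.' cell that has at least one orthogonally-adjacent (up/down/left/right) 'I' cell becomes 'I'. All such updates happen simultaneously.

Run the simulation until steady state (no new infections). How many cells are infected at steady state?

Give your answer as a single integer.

Step 0 (initial): 2 infected
Step 1: +5 new -> 7 infected
Step 2: +7 new -> 14 infected
Step 3: +6 new -> 20 infected
Step 4: +6 new -> 26 infected
Step 5: +4 new -> 30 infected
Step 6: +2 new -> 32 infected
Step 7: +1 new -> 33 infected
Step 8: +0 new -> 33 infected

Answer: 33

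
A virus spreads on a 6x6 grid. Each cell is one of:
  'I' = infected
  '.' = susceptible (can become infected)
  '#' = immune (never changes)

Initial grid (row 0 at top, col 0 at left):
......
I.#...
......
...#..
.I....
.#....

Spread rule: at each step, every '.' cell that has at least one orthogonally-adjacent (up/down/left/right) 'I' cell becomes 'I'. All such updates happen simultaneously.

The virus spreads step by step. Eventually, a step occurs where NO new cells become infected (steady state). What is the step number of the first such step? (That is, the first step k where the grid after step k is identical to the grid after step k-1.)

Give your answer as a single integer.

Answer: 8

Derivation:
Step 0 (initial): 2 infected
Step 1: +6 new -> 8 infected
Step 2: +7 new -> 15 infected
Step 3: +4 new -> 19 infected
Step 4: +5 new -> 24 infected
Step 5: +5 new -> 29 infected
Step 6: +3 new -> 32 infected
Step 7: +1 new -> 33 infected
Step 8: +0 new -> 33 infected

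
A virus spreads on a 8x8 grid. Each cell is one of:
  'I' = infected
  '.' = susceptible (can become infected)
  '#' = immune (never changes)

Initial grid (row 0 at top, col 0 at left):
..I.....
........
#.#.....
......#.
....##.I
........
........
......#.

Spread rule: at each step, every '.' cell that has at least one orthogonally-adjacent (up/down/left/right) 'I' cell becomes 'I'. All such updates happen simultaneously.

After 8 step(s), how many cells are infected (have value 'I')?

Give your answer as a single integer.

Step 0 (initial): 2 infected
Step 1: +6 new -> 8 infected
Step 2: +7 new -> 15 infected
Step 3: +10 new -> 25 infected
Step 4: +10 new -> 35 infected
Step 5: +9 new -> 44 infected
Step 6: +6 new -> 50 infected
Step 7: +4 new -> 54 infected
Step 8: +3 new -> 57 infected

Answer: 57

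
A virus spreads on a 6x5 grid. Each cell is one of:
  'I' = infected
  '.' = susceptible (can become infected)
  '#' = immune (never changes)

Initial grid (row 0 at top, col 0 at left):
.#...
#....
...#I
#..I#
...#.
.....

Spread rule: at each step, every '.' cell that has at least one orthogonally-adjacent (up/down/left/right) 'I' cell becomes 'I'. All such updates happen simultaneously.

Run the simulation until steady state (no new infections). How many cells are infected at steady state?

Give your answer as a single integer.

Step 0 (initial): 2 infected
Step 1: +2 new -> 4 infected
Step 2: +5 new -> 9 infected
Step 3: +5 new -> 14 infected
Step 4: +6 new -> 20 infected
Step 5: +2 new -> 22 infected
Step 6: +1 new -> 23 infected
Step 7: +0 new -> 23 infected

Answer: 23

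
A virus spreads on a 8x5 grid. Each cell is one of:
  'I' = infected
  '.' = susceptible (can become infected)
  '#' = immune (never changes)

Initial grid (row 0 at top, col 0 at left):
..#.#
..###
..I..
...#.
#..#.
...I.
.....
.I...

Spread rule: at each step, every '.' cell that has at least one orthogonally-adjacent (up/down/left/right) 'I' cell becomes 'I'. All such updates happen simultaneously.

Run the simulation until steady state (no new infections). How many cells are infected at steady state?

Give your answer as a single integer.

Step 0 (initial): 3 infected
Step 1: +9 new -> 12 infected
Step 2: +11 new -> 23 infected
Step 3: +7 new -> 30 infected
Step 4: +1 new -> 31 infected
Step 5: +0 new -> 31 infected

Answer: 31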